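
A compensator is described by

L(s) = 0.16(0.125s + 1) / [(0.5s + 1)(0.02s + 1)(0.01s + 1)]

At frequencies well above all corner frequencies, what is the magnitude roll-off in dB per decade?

-40 dB/decade

Each pole contributes −20 dB/decade at high frequency; each zero contributes +20 dB/decade.
Net: 1 zero(s) − 3 pole(s) → -40 dB/decade.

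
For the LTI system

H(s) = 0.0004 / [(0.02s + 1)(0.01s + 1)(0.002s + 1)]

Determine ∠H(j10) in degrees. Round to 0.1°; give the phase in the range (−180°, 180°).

At ω = 10 rad/s:
pole (1 + j10·0.02) = 1 + j0.2 → |·| ≈ 1.0198, ∠ ≈ 11.31°
pole (1 + j10·0.01) = 1 + j0.1 → |·| ≈ 1.005, ∠ ≈ 5.71°
pole (1 + j10·0.002) = 1 + j0.02 → |·| ≈ 1.0002, ∠ ≈ 1.15°
∠H = (0°) − (11.31° + 5.71° + 1.15°) = -18.17°

-18.2°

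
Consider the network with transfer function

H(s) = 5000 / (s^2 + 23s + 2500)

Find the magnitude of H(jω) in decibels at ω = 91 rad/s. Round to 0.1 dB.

At s = jω = j91:
quadratic: (j91)² + 23·j91 + 2500 = -5781 + j2093 → |·| ≈ 6148.2, ∠ ≈ 160.10°
|H| = 5000 / 6148.2 ≈ 0.81325
Gain = 20 log₁₀(0.81325) ≈ -1.80 dB

-1.8 dB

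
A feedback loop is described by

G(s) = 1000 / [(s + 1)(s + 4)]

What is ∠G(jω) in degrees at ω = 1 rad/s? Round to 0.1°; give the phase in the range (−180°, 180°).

-59.0°

At s = jω = j1:
pole (s+1): 1 + j1 → |·| = √(1²+1²) = √2 ≈ 1.4142, ∠ = arctan(1/1) ≈ 45.00°
pole (s+4): 4 + j1 → |·| = √(4²+1²) = √17 ≈ 4.1231, ∠ = arctan(1/4) ≈ 14.04°
∠G = 0.00° − 59.04° = -59.04°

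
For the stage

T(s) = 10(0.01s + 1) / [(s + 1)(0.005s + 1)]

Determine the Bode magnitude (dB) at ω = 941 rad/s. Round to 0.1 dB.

-33.6 dB

At ω = 941 rad/s:
zero (1 + j941·0.01) = 1 + j9.41 → |·| ≈ 9.463, ∠ ≈ 83.93°
pole (1 + j941·1) = 1 + j941 → |·| ≈ 941, ∠ ≈ 89.94°
pole (1 + j941·0.005) = 1 + j4.705 → |·| ≈ 4.8101, ∠ ≈ 78.00°
|T| = 10 · 9.463 / (941 · 4.8101) ≈ 0.020907
Gain = 20 log₁₀(0.020907) ≈ -33.59 dB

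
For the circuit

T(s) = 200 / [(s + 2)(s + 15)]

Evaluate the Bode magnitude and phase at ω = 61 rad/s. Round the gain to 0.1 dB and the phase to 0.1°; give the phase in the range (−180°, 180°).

At s = jω = j61:
pole (s+2): 2 + j61 → |·| = √(2²+61²) = √3725 ≈ 61.033, ∠ = arctan(61/2) ≈ 88.12°
pole (s+15): 15 + j61 → |·| = √(15²+61²) = √3946 ≈ 62.817, ∠ = arctan(61/15) ≈ 76.18°
|T| = 200 / 3833.9 ≈ 0.052166
Gain = 20 log₁₀(0.052166) ≈ -25.65 dB
∠T = 0.00° − 164.30° = -164.30°

-25.7 dB, -164.3°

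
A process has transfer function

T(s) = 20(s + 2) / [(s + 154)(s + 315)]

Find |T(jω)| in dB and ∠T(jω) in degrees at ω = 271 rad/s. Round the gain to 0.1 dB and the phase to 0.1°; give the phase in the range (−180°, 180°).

-27.6 dB, -11.5°

At s = jω = j271:
zero (s+2): 2 + j271 → |·| = √(2²+271²) = √73445 ≈ 271.01, ∠ = arctan(271/2) ≈ 89.58°
pole (s+154): 154 + j271 → |·| = √(154²+271²) = √97157 ≈ 311.7, ∠ = arctan(271/154) ≈ 60.39°
pole (s+315): 315 + j271 → |·| = √(315²+271²) = √172666 ≈ 415.53, ∠ = arctan(271/315) ≈ 40.71°
|T| = 20 · 271.01 / 1.2952e+05 ≈ 0.041848
Gain = 20 log₁₀(0.041848) ≈ -27.57 dB
∠T = 89.58° − 101.10° = -11.52°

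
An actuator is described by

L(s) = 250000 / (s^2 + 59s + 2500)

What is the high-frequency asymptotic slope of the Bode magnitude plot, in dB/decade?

Each pole contributes −20 dB/decade at high frequency; each zero contributes +20 dB/decade.
Net: 0 zero(s) − 2 pole(s) → -40 dB/decade.

-40 dB/decade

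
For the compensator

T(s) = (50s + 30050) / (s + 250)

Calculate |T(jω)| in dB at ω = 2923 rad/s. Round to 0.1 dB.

34.1 dB

Substitute s = j2923:
Numerator: 50(j2923) + 30050 = 30050 + j146150
Denominator: (j2923) + 250 = 250 + j2923
|N| = √(30050² + 146150²) ≈ 1.4921e+05, ∠N ≈ 78.38°
|D| = √(250² + 2923²) ≈ 2933.7, ∠D ≈ 85.11°
|T| = 1.4921e+05 / 2933.7 ≈ 50.861
Gain = 20 log₁₀(50.861) ≈ 34.13 dB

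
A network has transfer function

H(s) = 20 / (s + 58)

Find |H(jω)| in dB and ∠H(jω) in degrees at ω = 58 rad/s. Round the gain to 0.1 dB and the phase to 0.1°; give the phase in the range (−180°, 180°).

Substitute s = j58:
Numerator: 20 = 20 + j0
Denominator: (j58) + 58 = 58 + j58
|N| = √(20² + 0²) ≈ 20, ∠N ≈ 0.00°
|D| = √(58² + 58²) ≈ 82.024, ∠D ≈ 45.00°
|H| = 20 / 82.024 ≈ 0.24383
Gain = 20 log₁₀(0.24383) ≈ -12.26 dB
∠H = 0.00° − 45.00° = -45.00°

-12.3 dB, -45.0°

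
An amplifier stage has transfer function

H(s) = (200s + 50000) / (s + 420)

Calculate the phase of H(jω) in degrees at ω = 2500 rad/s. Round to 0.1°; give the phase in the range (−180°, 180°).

Substitute s = j2500:
Numerator: 200(j2500) + 50000 = 50000 + j500000
Denominator: (j2500) + 420 = 420 + j2500
|N| = √(50000² + 500000²) ≈ 5.0249e+05, ∠N ≈ 84.29°
|D| = √(420² + 2500²) ≈ 2535, ∠D ≈ 80.46°
∠H = 84.29° − 80.46° = 3.83°

3.8°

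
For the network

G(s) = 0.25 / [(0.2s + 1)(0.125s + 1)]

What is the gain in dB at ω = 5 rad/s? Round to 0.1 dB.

At ω = 5 rad/s:
pole (1 + j5·0.2) = 1 + j1 → |·| ≈ 1.4142, ∠ ≈ 45.00°
pole (1 + j5·0.125) = 1 + j0.625 → |·| ≈ 1.1792, ∠ ≈ 32.01°
|G| = 0.25 · 1 / (1.4142 · 1.1792) ≈ 0.14991
Gain = 20 log₁₀(0.14991) ≈ -16.48 dB

-16.5 dB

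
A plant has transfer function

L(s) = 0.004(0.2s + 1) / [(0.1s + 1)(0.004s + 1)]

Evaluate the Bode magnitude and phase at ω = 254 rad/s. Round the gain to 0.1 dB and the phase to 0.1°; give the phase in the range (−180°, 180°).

At ω = 254 rad/s:
zero (1 + j254·0.2) = 1 + j50.8 → |·| ≈ 50.81, ∠ ≈ 88.87°
pole (1 + j254·0.1) = 1 + j25.4 → |·| ≈ 25.42, ∠ ≈ 87.75°
pole (1 + j254·0.004) = 1 + j1.016 → |·| ≈ 1.4256, ∠ ≈ 45.45°
|L| = 0.004 · 50.81 / (25.42 · 1.4256) ≈ 0.0056084
Gain = 20 log₁₀(0.0056084) ≈ -45.02 dB
∠L = (88.87°) − (87.75° + 45.45°) = -44.33°

-45.0 dB, -44.3°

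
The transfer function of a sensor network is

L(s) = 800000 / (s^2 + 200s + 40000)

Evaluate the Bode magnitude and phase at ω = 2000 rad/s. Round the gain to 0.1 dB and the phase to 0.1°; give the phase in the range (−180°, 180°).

-13.9 dB, -174.2°

At s = jω = j2000:
quadratic: (j2000)² + 200·j2000 + 40000 = -3960000 + j400000 → |·| ≈ 3.9802e+06, ∠ ≈ 174.23°
|L| = 800000 / 3.9802e+06 ≈ 0.20099
Gain = 20 log₁₀(0.20099) ≈ -13.94 dB
∠L = 0.00° − 174.23° = -174.23°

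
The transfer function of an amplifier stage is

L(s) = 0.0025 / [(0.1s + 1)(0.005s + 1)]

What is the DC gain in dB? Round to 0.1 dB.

-52.0 dB

L(0) = 0.0025 · 1 / 1 = 0.0025
20 log₁₀(0.0025) ≈ -52.04 dB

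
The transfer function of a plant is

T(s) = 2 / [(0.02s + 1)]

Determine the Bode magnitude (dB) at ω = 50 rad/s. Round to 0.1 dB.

3.0 dB

At ω = 50 rad/s:
pole (1 + j50·0.02) = 1 + j1 → |·| ≈ 1.4142, ∠ ≈ 45.00°
|T| = 2 · 1 / (1.4142) ≈ 1.4142
Gain = 20 log₁₀(1.4142) ≈ 3.01 dB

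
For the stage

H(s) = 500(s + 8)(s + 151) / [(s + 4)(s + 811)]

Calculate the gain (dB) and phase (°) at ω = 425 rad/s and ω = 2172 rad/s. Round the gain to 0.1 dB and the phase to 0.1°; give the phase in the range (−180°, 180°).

At s = jω = j425:
zero (s+8): 8 + j425 → |·| = √(8²+425²) = √180689 ≈ 425.08, ∠ = arctan(425/8) ≈ 88.92°
zero (s+151): 151 + j425 → |·| = √(151²+425²) = √203426 ≈ 451.03, ∠ = arctan(425/151) ≈ 70.44°
pole (s+4): 4 + j425 → |·| = √(4²+425²) = √180641 ≈ 425.02, ∠ = arctan(425/4) ≈ 89.46°
pole (s+811): 811 + j425 → |·| = √(811²+425²) = √838346 ≈ 915.61, ∠ = arctan(425/811) ≈ 27.66°
|H| = 500 · 1.9172e+05 / 3.8915e+05 ≈ 246.33
Gain = 20 log₁₀(246.33) ≈ 47.83 dB
∠H = 159.36° − 117.12° = 42.24°

At s = jω = j2172:
zero (s+8): 8 + j2172 → |·| = √(8²+2172²) = √4717648 ≈ 2172, ∠ = arctan(2172/8) ≈ 89.79°
zero (s+151): 151 + j2172 → |·| = √(151²+2172²) = √4740385 ≈ 2177.2, ∠ = arctan(2172/151) ≈ 86.02°
pole (s+4): 4 + j2172 → |·| = √(4²+2172²) = √4717600 ≈ 2172, ∠ = arctan(2172/4) ≈ 89.89°
pole (s+811): 811 + j2172 → |·| = √(811²+2172²) = √5375305 ≈ 2318.5, ∠ = arctan(2172/811) ≈ 69.52°
|H| = 500 · 4.7289e+06 / 5.0358e+06 ≈ 469.53
Gain = 20 log₁₀(469.53) ≈ 53.43 dB
∠H = 175.81° − 159.41° = 16.40°

ω = 425: 47.8 dB, 42.2°; ω = 2172: 53.4 dB, 16.4°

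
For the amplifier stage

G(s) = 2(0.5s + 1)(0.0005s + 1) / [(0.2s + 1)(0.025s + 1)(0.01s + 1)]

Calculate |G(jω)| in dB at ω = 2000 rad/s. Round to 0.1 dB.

At ω = 2000 rad/s:
zero (1 + j2000·0.5) = 1 + j1000 → |·| ≈ 1000, ∠ ≈ 89.94°
zero (1 + j2000·0.0005) = 1 + j1 → |·| ≈ 1.4142, ∠ ≈ 45.00°
pole (1 + j2000·0.2) = 1 + j400 → |·| ≈ 400, ∠ ≈ 89.86°
pole (1 + j2000·0.025) = 1 + j50 → |·| ≈ 50.01, ∠ ≈ 88.85°
pole (1 + j2000·0.01) = 1 + j20 → |·| ≈ 20.025, ∠ ≈ 87.14°
|G| = 2 · 1000 · 1.4142 / (400 · 50.01 · 20.025) ≈ 0.0070608
Gain = 20 log₁₀(0.0070608) ≈ -43.02 dB

-43.0 dB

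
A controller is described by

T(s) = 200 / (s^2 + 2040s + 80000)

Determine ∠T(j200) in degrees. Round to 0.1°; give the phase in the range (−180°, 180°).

Substitute s = j200:
Numerator: 200 = 200 + j0
Denominator: (j200)^2 + 2040(j200) + 80000 = 40000 + j408000
|N| = √(200² + 0²) ≈ 200, ∠N ≈ 0.00°
|D| = √(40000² + 408000²) ≈ 4.0996e+05, ∠D ≈ 84.40°
∠T = 0.00° − 84.40° = -84.40°

-84.4°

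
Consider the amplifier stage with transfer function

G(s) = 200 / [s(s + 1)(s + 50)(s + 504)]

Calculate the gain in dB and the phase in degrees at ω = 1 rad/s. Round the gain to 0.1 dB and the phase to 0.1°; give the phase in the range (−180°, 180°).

-45.0 dB, -136.3°

At s = jω = j1:
pole (s+1): 1 + j1 → |·| = √(1²+1²) = √2 ≈ 1.4142, ∠ = arctan(1/1) ≈ 45.00°
pole (s+50): 50 + j1 → |·| = √(50²+1²) = √2501 ≈ 50.01, ∠ = arctan(1/50) ≈ 1.15°
pole (s+504): 504 + j1 → |·| = √(504²+1²) = √254017 ≈ 504, ∠ = arctan(1/504) ≈ 0.11°
pole at origin: |s| = 1, ∠ = 90.00° (in denominator)
|G| = 200 / 35645 ≈ 0.0056109
Gain = 20 log₁₀(0.0056109) ≈ -45.02 dB
∠G = 0.00° − 136.26° = -136.26°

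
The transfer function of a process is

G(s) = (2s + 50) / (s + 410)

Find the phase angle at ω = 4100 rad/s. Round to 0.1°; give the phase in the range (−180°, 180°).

5.4°

Substitute s = j4100:
Numerator: 2(j4100) + 50 = 50 + j8200
Denominator: (j4100) + 410 = 410 + j4100
|N| = √(50² + 8200²) ≈ 8200.2, ∠N ≈ 89.65°
|D| = √(410² + 4100²) ≈ 4120.4, ∠D ≈ 84.29°
∠G = 89.65° − 84.29° = 5.36°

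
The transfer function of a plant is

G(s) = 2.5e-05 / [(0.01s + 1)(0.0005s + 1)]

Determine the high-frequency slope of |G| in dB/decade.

Each pole contributes −20 dB/decade at high frequency; each zero contributes +20 dB/decade.
Net: 0 zero(s) − 2 pole(s) → -40 dB/decade.

-40 dB/decade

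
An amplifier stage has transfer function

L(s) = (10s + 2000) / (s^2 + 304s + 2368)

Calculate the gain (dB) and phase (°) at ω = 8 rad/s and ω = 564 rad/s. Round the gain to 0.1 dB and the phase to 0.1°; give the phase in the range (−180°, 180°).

ω = 8: -4.5 dB, -44.3°; ω = 564: -35.6 dB, -81.0°

Substitute s = j8:
Numerator: 10(j8) + 2000 = 2000 + j80
Denominator: (j8)^2 + 304(j8) + 2368 = 2304 + j2432
|N| = √(2000² + 80²) ≈ 2001.6, ∠N ≈ 2.29°
|D| = √(2304² + 2432²) ≈ 3350.1, ∠D ≈ 46.55°
|L| = 2001.6 / 3350.1 ≈ 0.59747
Gain = 20 log₁₀(0.59747) ≈ -4.47 dB
∠L = 2.29° − 46.55° = -44.26°

Substitute s = j564:
Numerator: 10(j564) + 2000 = 2000 + j5640
Denominator: (j564)^2 + 304(j564) + 2368 = -315728 + j171456
|N| = √(2000² + 5640²) ≈ 5984.1, ∠N ≈ 70.47°
|D| = √(315728² + 171456²) ≈ 3.5928e+05, ∠D ≈ 151.50°
|L| = 5984.1 / 3.5928e+05 ≈ 0.016656
Gain = 20 log₁₀(0.016656) ≈ -35.57 dB
∠L = 70.47° − 151.50° = -81.03°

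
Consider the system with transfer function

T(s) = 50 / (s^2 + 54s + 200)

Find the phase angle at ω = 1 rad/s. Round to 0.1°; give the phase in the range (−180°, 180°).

-15.2°

Substitute s = j1:
Numerator: 50 = 50 + j0
Denominator: (j1)^2 + 54(j1) + 200 = 199 + j54
|N| = √(50² + 0²) ≈ 50, ∠N ≈ 0.00°
|D| = √(199² + 54²) ≈ 206.2, ∠D ≈ 15.18°
∠T = 0.00° − 15.18° = -15.18°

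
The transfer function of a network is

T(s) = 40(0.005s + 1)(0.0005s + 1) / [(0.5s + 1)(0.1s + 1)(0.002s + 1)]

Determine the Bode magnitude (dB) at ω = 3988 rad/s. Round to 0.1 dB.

At ω = 3988 rad/s:
zero (1 + j3988·0.005) = 1 + j19.94 → |·| ≈ 19.965, ∠ ≈ 87.13°
zero (1 + j3988·0.0005) = 1 + j1.994 → |·| ≈ 2.2307, ∠ ≈ 63.37°
pole (1 + j3988·0.5) = 1 + j1994 → |·| ≈ 1994, ∠ ≈ 89.97°
pole (1 + j3988·0.1) = 1 + j398.8 → |·| ≈ 398.8, ∠ ≈ 89.86°
pole (1 + j3988·0.002) = 1 + j7.976 → |·| ≈ 8.0384, ∠ ≈ 82.85°
|T| = 40 · 19.965 · 2.2307 / (1994 · 398.8 · 8.0384) ≈ 0.00027869
Gain = 20 log₁₀(0.00027869) ≈ -71.10 dB

-71.1 dB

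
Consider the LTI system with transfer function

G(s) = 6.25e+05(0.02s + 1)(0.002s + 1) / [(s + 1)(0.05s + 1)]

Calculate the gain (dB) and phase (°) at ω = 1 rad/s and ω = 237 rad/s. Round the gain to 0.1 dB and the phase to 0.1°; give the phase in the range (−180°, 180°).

At ω = 1 rad/s:
zero (1 + j1·0.02) = 1 + j0.02 → |·| ≈ 1.0002, ∠ ≈ 1.15°
zero (1 + j1·0.002) = 1 + j0.002 → |·| ≈ 1, ∠ ≈ 0.11°
pole (1 + j1·1) = 1 + j1 → |·| ≈ 1.4142, ∠ ≈ 45.00°
pole (1 + j1·0.05) = 1 + j0.05 → |·| ≈ 1.0012, ∠ ≈ 2.86°
|G| = 6.25e+05 · 1.0002 · 1 / (1.4142 · 1.0012) ≈ 4.415e+05
Gain = 20 log₁₀(4.415e+05) ≈ 112.90 dB
∠G = (1.15° + 0.11°) − (45.00° + 2.86°) = -46.60°

At ω = 237 rad/s:
zero (1 + j237·0.02) = 1 + j4.74 → |·| ≈ 4.8443, ∠ ≈ 78.09°
zero (1 + j237·0.002) = 1 + j0.474 → |·| ≈ 1.1067, ∠ ≈ 25.36°
pole (1 + j237·1) = 1 + j237 → |·| ≈ 237, ∠ ≈ 89.76°
pole (1 + j237·0.05) = 1 + j11.85 → |·| ≈ 11.892, ∠ ≈ 85.18°
|G| = 6.25e+05 · 4.8443 · 1.1067 / (237 · 11.892) ≈ 1188.9
Gain = 20 log₁₀(1188.9) ≈ 61.50 dB
∠G = (78.09° + 25.36°) − (89.76° + 85.18°) = -71.49°

ω = 1: 112.9 dB, -46.6°; ω = 237: 61.5 dB, -71.5°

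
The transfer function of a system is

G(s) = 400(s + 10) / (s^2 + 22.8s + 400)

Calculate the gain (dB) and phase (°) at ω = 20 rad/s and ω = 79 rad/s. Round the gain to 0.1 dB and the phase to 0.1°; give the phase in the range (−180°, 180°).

ω = 20: 25.9 dB, -26.6°; ω = 79: 14.3 dB, -80.1°

At s = jω = j20:
zero (s+10): 10 + j20 → |·| = √(10²+20²) = √500 ≈ 22.361, ∠ = arctan(20/10) ≈ 63.43°
quadratic: (j20)² + 22.8·j20 + 400 = 0 + j456 → |·| ≈ 456, ∠ ≈ 90.00°
|G| = 400 · 22.361 / 456 ≈ 19.615
Gain = 20 log₁₀(19.615) ≈ 25.85 dB
∠G = 63.43° − 90.00° = -26.57°

At s = jω = j79:
zero (s+10): 10 + j79 → |·| = √(10²+79²) = √6341 ≈ 79.63, ∠ = arctan(79/10) ≈ 82.79°
quadratic: (j79)² + 22.8·j79 + 400 = -5841 + j1801.2 → |·| ≈ 6112.4, ∠ ≈ 162.86°
|G| = 400 · 79.63 / 6112.4 ≈ 5.211
Gain = 20 log₁₀(5.211) ≈ 14.34 dB
∠G = 82.79° − 162.86° = -80.07°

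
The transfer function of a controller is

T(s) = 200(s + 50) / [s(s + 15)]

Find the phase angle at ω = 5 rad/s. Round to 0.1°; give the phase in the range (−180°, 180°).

At s = jω = j5:
zero (s+50): 50 + j5 → |·| = √(50²+5²) = √2525 ≈ 50.249, ∠ = arctan(5/50) ≈ 5.71°
pole (s+15): 15 + j5 → |·| = √(15²+5²) = √250 ≈ 15.811, ∠ = arctan(5/15) ≈ 18.43°
pole at origin: |s| = 5, ∠ = 90.00° (in denominator)
∠T = 5.71° − 108.43° = -102.72°

-102.7°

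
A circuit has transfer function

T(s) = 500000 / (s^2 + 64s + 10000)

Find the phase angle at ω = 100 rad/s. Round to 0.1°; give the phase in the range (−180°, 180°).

-90.0°

At s = jω = j100:
quadratic: (j100)² + 64·j100 + 10000 = 0 + j6400 → |·| ≈ 6400, ∠ ≈ 90.00°
∠T = 0.00° − 90.00° = -90.00°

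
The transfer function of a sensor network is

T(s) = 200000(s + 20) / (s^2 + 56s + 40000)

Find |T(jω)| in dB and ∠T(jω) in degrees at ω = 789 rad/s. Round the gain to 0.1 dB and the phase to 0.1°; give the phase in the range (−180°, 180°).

48.6 dB, -87.1°

At s = jω = j789:
zero (s+20): 20 + j789 → |·| = √(20²+789²) = √622921 ≈ 789.25, ∠ = arctan(789/20) ≈ 88.55°
quadratic: (j789)² + 56·j789 + 40000 = -582521 + j44184 → |·| ≈ 5.8419e+05, ∠ ≈ 175.66°
|T| = 200000 · 789.25 / 5.8419e+05 ≈ 270.2
Gain = 20 log₁₀(270.2) ≈ 48.63 dB
∠T = 88.55° − 175.66° = -87.11°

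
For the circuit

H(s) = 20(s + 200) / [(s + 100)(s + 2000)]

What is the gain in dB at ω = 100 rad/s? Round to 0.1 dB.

At s = jω = j100:
zero (s+200): 200 + j100 → |·| = √(200²+100²) = √50000 ≈ 223.61, ∠ = arctan(100/200) ≈ 26.57°
pole (s+100): 100 + j100 → |·| = √(100²+100²) = √20000 ≈ 141.42, ∠ = arctan(100/100) ≈ 45.00°
pole (s+2000): 2000 + j100 → |·| = √(2000²+100²) = √4010000 ≈ 2002.5, ∠ = arctan(100/2000) ≈ 2.86°
|H| = 20 · 223.61 / 2.8319e+05 ≈ 0.015792
Gain = 20 log₁₀(0.015792) ≈ -36.03 dB

-36.0 dB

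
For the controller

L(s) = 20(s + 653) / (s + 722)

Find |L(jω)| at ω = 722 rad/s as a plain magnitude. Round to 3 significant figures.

At s = jω = j722:
zero (s+653): 653 + j722 → |·| = √(653²+722²) = √947693 ≈ 973.5, ∠ = arctan(722/653) ≈ 47.87°
pole (s+722): 722 + j722 → |·| = √(722²+722²) = √1042568 ≈ 1021.1, ∠ = arctan(722/722) ≈ 45.00°
|L| = 20 · 973.5 / 1021.1 ≈ 19.068

19.1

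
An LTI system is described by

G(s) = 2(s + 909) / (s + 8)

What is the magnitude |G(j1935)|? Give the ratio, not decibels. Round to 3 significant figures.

2.21

At s = jω = j1935:
zero (s+909): 909 + j1935 → |·| = √(909²+1935²) = √4570506 ≈ 2137.9, ∠ = arctan(1935/909) ≈ 64.84°
pole (s+8): 8 + j1935 → |·| = √(8²+1935²) = √3744289 ≈ 1935, ∠ = arctan(1935/8) ≈ 89.76°
|G| = 2 · 2137.9 / 1935 ≈ 2.2097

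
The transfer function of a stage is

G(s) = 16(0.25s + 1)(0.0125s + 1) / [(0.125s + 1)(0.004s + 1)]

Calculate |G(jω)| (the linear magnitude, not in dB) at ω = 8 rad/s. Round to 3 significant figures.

At ω = 8 rad/s:
zero (1 + j8·0.25) = 1 + j2 → |·| ≈ 2.2361, ∠ ≈ 63.43°
zero (1 + j8·0.0125) = 1 + j0.1 → |·| ≈ 1.005, ∠ ≈ 5.71°
pole (1 + j8·0.125) = 1 + j1 → |·| ≈ 1.4142, ∠ ≈ 45.00°
pole (1 + j8·0.004) = 1 + j0.032 → |·| ≈ 1.0005, ∠ ≈ 1.83°
|G| = 16 · 2.2361 · 1.005 / (1.4142 · 1.0005) ≈ 25.413

25.4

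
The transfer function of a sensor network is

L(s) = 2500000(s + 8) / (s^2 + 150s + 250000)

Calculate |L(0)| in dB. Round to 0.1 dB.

L(0) = 2500000·8 / 250000 = 80
20 log₁₀(80) ≈ 38.06 dB

38.1 dB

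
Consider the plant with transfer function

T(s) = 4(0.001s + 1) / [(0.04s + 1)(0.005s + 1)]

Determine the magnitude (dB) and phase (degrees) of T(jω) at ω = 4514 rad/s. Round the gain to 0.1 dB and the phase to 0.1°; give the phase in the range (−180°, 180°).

At ω = 4514 rad/s:
zero (1 + j4514·0.001) = 1 + j4.514 → |·| ≈ 4.6234, ∠ ≈ 77.51°
pole (1 + j4514·0.04) = 1 + j180.56 → |·| ≈ 180.56, ∠ ≈ 89.68°
pole (1 + j4514·0.005) = 1 + j22.57 → |·| ≈ 22.592, ∠ ≈ 87.46°
|T| = 4 · 4.6234 / (180.56 · 22.592) ≈ 0.0045336
Gain = 20 log₁₀(0.0045336) ≈ -46.87 dB
∠T = (77.51°) − (89.68° + 87.46°) = -99.63°

-46.9 dB, -99.6°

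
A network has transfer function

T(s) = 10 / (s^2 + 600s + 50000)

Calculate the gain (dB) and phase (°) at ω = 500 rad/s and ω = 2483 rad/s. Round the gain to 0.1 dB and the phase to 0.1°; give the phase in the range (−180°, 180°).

ω = 500: -91.1 dB, -123.7°; ω = 2483: -116.0 dB, -166.3°

Substitute s = j500:
Numerator: 10 = 10 + j0
Denominator: (j500)^2 + 600(j500) + 50000 = -200000 + j300000
|N| = √(10² + 0²) ≈ 10, ∠N ≈ 0.00°
|D| = √(200000² + 300000²) ≈ 3.6056e+05, ∠D ≈ 123.69°
|T| = 10 / 3.6056e+05 ≈ 2.7735e-05
Gain = 20 log₁₀(2.7735e-05) ≈ -91.14 dB
∠T = 0.00° − 123.69° = -123.69°

Substitute s = j2483:
Numerator: 10 = 10 + j0
Denominator: (j2483)^2 + 600(j2483) + 50000 = -6115289 + j1489800
|N| = √(10² + 0²) ≈ 10, ∠N ≈ 0.00°
|D| = √(6115289² + 1489800²) ≈ 6.2941e+06, ∠D ≈ 166.31°
|T| = 10 / 6.2941e+06 ≈ 1.5888e-06
Gain = 20 log₁₀(1.5888e-06) ≈ -115.98 dB
∠T = 0.00° − 166.31° = -166.31°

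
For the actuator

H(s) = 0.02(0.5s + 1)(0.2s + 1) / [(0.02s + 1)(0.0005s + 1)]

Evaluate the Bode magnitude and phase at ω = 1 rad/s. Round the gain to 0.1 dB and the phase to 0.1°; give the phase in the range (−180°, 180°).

-32.8 dB, 36.7°

At ω = 1 rad/s:
zero (1 + j1·0.5) = 1 + j0.5 → |·| ≈ 1.118, ∠ ≈ 26.57°
zero (1 + j1·0.2) = 1 + j0.2 → |·| ≈ 1.0198, ∠ ≈ 11.31°
pole (1 + j1·0.02) = 1 + j0.02 → |·| ≈ 1.0002, ∠ ≈ 1.15°
pole (1 + j1·0.0005) = 1 + j0.0005 → |·| ≈ 1, ∠ ≈ 0.03°
|H| = 0.02 · 1.118 · 1.0198 / (1.0002 · 1) ≈ 0.022798
Gain = 20 log₁₀(0.022798) ≈ -32.84 dB
∠H = (26.57° + 11.31°) − (1.15° + 0.03°) = 36.70°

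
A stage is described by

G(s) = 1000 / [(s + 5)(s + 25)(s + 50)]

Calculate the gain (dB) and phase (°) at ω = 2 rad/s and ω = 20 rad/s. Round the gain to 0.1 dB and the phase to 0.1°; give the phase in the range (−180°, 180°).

At s = jω = j2:
pole (s+5): 5 + j2 → |·| = √(5²+2²) = √29 ≈ 5.3852, ∠ = arctan(2/5) ≈ 21.80°
pole (s+25): 25 + j2 → |·| = √(25²+2²) = √629 ≈ 25.08, ∠ = arctan(2/25) ≈ 4.57°
pole (s+50): 50 + j2 → |·| = √(50²+2²) = √2504 ≈ 50.04, ∠ = arctan(2/50) ≈ 2.29°
|G| = 1000 / 6758.4 ≈ 0.14796
Gain = 20 log₁₀(0.14796) ≈ -16.60 dB
∠G = 0.00° − 28.66° = -28.66°

At s = jω = j20:
pole (s+5): 5 + j20 → |·| = √(5²+20²) = √425 ≈ 20.616, ∠ = arctan(20/5) ≈ 75.96°
pole (s+25): 25 + j20 → |·| = √(25²+20²) = √1025 ≈ 32.016, ∠ = arctan(20/25) ≈ 38.66°
pole (s+50): 50 + j20 → |·| = √(50²+20²) = √2900 ≈ 53.852, ∠ = arctan(20/50) ≈ 21.80°
|G| = 1000 / 35545 ≈ 0.028133
Gain = 20 log₁₀(0.028133) ≈ -31.02 dB
∠G = 0.00° − 136.42° = -136.42°

ω = 2: -16.6 dB, -28.7°; ω = 20: -31.0 dB, -136.4°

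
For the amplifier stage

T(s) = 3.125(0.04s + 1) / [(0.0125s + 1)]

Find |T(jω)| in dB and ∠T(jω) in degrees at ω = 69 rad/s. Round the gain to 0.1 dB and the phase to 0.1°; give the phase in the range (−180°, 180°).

At ω = 69 rad/s:
zero (1 + j69·0.04) = 1 + j2.76 → |·| ≈ 2.9356, ∠ ≈ 70.08°
pole (1 + j69·0.0125) = 1 + j0.8625 → |·| ≈ 1.3206, ∠ ≈ 40.78°
|T| = 3.125 · 2.9356 / (1.3206) ≈ 6.9467
Gain = 20 log₁₀(6.9467) ≈ 16.84 dB
∠T = (70.08°) − (40.78°) = 29.30°

16.8 dB, 29.3°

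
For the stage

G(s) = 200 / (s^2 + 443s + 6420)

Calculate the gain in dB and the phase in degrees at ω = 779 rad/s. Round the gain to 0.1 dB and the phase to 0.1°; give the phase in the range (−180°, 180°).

Substitute s = j779:
Numerator: 200 = 200 + j0
Denominator: (j779)^2 + 443(j779) + 6420 = -600421 + j345097
|N| = √(200² + 0²) ≈ 200, ∠N ≈ 0.00°
|D| = √(600421² + 345097²) ≈ 6.9253e+05, ∠D ≈ 150.11°
|G| = 200 / 6.9253e+05 ≈ 0.0002888
Gain = 20 log₁₀(0.0002888) ≈ -70.79 dB
∠G = 0.00° − 150.11° = -150.11°

-70.8 dB, -150.1°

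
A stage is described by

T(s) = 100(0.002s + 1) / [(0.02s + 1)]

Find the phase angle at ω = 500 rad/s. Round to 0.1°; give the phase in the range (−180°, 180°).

At ω = 500 rad/s:
zero (1 + j500·0.002) = 1 + j1 → |·| ≈ 1.4142, ∠ ≈ 45.00°
pole (1 + j500·0.02) = 1 + j10 → |·| ≈ 10.05, ∠ ≈ 84.29°
∠T = (45.00°) − (84.29°) = -39.29°

-39.3°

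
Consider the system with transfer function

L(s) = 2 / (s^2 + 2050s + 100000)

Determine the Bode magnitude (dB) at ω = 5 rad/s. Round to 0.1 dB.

Substitute s = j5:
Numerator: 2 = 2 + j0
Denominator: (j5)^2 + 2050(j5) + 100000 = 99975 + j10250
|N| = √(2² + 0²) ≈ 2, ∠N ≈ 0.00°
|D| = √(99975² + 10250²) ≈ 1.005e+05, ∠D ≈ 5.85°
|L| = 2 / 1.005e+05 ≈ 1.99e-05
Gain = 20 log₁₀(1.99e-05) ≈ -94.02 dB

-94.0 dB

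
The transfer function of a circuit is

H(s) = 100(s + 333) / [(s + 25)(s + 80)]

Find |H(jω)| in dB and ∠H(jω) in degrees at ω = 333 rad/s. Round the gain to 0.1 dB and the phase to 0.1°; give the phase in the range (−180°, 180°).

-7.7 dB, -117.2°

At s = jω = j333:
zero (s+333): 333 + j333 → |·| = √(333²+333²) = √221778 ≈ 470.93, ∠ = arctan(333/333) ≈ 45.00°
pole (s+25): 25 + j333 → |·| = √(25²+333²) = √111514 ≈ 333.94, ∠ = arctan(333/25) ≈ 85.71°
pole (s+80): 80 + j333 → |·| = √(80²+333²) = √117289 ≈ 342.47, ∠ = arctan(333/80) ≈ 76.49°
|H| = 100 · 470.93 / 1.1436e+05 ≈ 0.4118
Gain = 20 log₁₀(0.4118) ≈ -7.71 dB
∠H = 45.00° − 162.20° = -117.20°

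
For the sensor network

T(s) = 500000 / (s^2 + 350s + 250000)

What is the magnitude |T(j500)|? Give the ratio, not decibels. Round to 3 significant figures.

2.86

At s = jω = j500:
quadratic: (j500)² + 350·j500 + 250000 = 0 + j175000 → |·| ≈ 1.75e+05, ∠ ≈ 90.00°
|T| = 500000 / 1.75e+05 ≈ 2.8571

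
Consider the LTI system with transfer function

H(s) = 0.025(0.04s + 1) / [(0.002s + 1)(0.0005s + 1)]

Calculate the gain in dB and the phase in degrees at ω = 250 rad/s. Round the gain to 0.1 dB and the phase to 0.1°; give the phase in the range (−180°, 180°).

At ω = 250 rad/s:
zero (1 + j250·0.04) = 1 + j10 → |·| ≈ 10.05, ∠ ≈ 84.29°
pole (1 + j250·0.002) = 1 + j0.5 → |·| ≈ 1.118, ∠ ≈ 26.57°
pole (1 + j250·0.0005) = 1 + j0.125 → |·| ≈ 1.0078, ∠ ≈ 7.13°
|H| = 0.025 · 10.05 / (1.118 · 1.0078) ≈ 0.22299
Gain = 20 log₁₀(0.22299) ≈ -13.03 dB
∠H = (84.29°) − (26.57° + 7.13°) = 50.59°

-13.0 dB, 50.6°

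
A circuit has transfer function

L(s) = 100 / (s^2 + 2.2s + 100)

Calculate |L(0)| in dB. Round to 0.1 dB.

0.0 dB

L(0) = 100 / 100 = 1
20 log₁₀(1) ≈ 0.00 dB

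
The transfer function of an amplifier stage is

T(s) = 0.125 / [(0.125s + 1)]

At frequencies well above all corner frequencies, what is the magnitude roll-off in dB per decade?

Each pole contributes −20 dB/decade at high frequency; each zero contributes +20 dB/decade.
Net: 0 zero(s) − 1 pole(s) → -20 dB/decade.

-20 dB/decade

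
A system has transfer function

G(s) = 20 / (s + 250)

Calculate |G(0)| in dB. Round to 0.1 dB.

-21.9 dB

G(0) = 20 / 250 = 0.08
20 log₁₀(0.08) ≈ -21.94 dB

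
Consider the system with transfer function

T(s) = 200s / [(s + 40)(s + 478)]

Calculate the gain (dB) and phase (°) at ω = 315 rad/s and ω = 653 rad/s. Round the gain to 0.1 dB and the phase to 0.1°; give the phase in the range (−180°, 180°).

ω = 315: -9.2 dB, -26.1°; ω = 653: -12.2 dB, -50.3°

At s = jω = j315:
zero at origin: s = j315 → |·| = 315, ∠ = 90.00°
pole (s+40): 40 + j315 → |·| = √(40²+315²) = √100825 ≈ 317.53, ∠ = arctan(315/40) ≈ 82.76°
pole (s+478): 478 + j315 → |·| = √(478²+315²) = √327709 ≈ 572.46, ∠ = arctan(315/478) ≈ 33.38°
|T| = 200 · 315 / 1.8177e+05 ≈ 0.34659
Gain = 20 log₁₀(0.34659) ≈ -9.20 dB
∠T = 90.00° − 116.14° = -26.14°

At s = jω = j653:
zero at origin: s = j653 → |·| = 653, ∠ = 90.00°
pole (s+40): 40 + j653 → |·| = √(40²+653²) = √428009 ≈ 654.22, ∠ = arctan(653/40) ≈ 86.49°
pole (s+478): 478 + j653 → |·| = √(478²+653²) = √654893 ≈ 809.25, ∠ = arctan(653/478) ≈ 53.80°
|T| = 200 · 653 / 5.2943e+05 ≈ 0.24668
Gain = 20 log₁₀(0.24668) ≈ -12.16 dB
∠T = 90.00° − 140.29° = -50.29°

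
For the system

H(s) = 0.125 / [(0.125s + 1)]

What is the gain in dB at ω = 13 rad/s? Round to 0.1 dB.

At ω = 13 rad/s:
pole (1 + j13·0.125) = 1 + j1.625 → |·| ≈ 1.908, ∠ ≈ 58.39°
|H| = 0.125 · 1 / (1.908) ≈ 0.065514
Gain = 20 log₁₀(0.065514) ≈ -23.67 dB

-23.7 dB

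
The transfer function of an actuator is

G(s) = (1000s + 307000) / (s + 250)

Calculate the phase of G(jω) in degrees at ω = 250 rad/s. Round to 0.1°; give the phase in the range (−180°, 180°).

Substitute s = j250:
Numerator: 1000(j250) + 307000 = 307000 + j250000
Denominator: (j250) + 250 = 250 + j250
|N| = √(307000² + 250000²) ≈ 3.9592e+05, ∠N ≈ 39.16°
|D| = √(250² + 250²) ≈ 353.55, ∠D ≈ 45.00°
∠G = 39.16° − 45.00° = -5.84°

-5.8°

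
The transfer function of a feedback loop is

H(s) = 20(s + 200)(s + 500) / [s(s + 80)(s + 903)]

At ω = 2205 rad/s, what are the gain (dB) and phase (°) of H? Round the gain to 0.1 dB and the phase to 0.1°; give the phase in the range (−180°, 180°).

-41.3 dB, -83.6°

At s = jω = j2205:
zero (s+200): 200 + j2205 → |·| = √(200²+2205²) = √4902025 ≈ 2214.1, ∠ = arctan(2205/200) ≈ 84.82°
zero (s+500): 500 + j2205 → |·| = √(500²+2205²) = √5112025 ≈ 2261, ∠ = arctan(2205/500) ≈ 77.22°
pole (s+80): 80 + j2205 → |·| = √(80²+2205²) = √4868425 ≈ 2206.5, ∠ = arctan(2205/80) ≈ 87.92°
pole (s+903): 903 + j2205 → |·| = √(903²+2205²) = √5677434 ≈ 2382.7, ∠ = arctan(2205/903) ≈ 67.73°
pole at origin: |s| = 2205, ∠ = 90.00° (in denominator)
|H| = 20 · 5.0061e+06 / 1.1593e+10 ≈ 0.0086364
Gain = 20 log₁₀(0.0086364) ≈ -41.27 dB
∠H = 162.04° − 245.65° = -83.61°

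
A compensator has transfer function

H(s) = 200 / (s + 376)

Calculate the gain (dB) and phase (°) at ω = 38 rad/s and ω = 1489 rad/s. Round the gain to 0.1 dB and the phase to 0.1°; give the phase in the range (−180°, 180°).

At s = jω = j38:
pole (s+376): 376 + j38 → |·| = √(376²+38²) = √142820 ≈ 377.92, ∠ = arctan(38/376) ≈ 5.77°
|H| = 200 / 377.92 ≈ 0.52921
Gain = 20 log₁₀(0.52921) ≈ -5.53 dB
∠H = 0.00° − 5.77° = -5.77°

At s = jω = j1489:
pole (s+376): 376 + j1489 → |·| = √(376²+1489²) = √2358497 ≈ 1535.7, ∠ = arctan(1489/376) ≈ 75.83°
|H| = 200 / 1535.7 ≈ 0.13023
Gain = 20 log₁₀(0.13023) ≈ -17.71 dB
∠H = 0.00° − 75.83° = -75.83°

ω = 38: -5.5 dB, -5.8°; ω = 1489: -17.7 dB, -75.8°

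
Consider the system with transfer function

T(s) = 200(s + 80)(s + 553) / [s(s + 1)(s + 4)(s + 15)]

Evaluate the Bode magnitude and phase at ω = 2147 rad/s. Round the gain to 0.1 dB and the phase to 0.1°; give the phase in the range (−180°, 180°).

At s = jω = j2147:
zero (s+80): 80 + j2147 → |·| = √(80²+2147²) = √4616009 ≈ 2148.5, ∠ = arctan(2147/80) ≈ 87.87°
zero (s+553): 553 + j2147 → |·| = √(553²+2147²) = √4915418 ≈ 2217.1, ∠ = arctan(2147/553) ≈ 75.56°
pole (s+1): 1 + j2147 → |·| = √(1²+2147²) = √4609610 ≈ 2147, ∠ = arctan(2147/1) ≈ 89.97°
pole (s+4): 4 + j2147 → |·| = √(4²+2147²) = √4609625 ≈ 2147, ∠ = arctan(2147/4) ≈ 89.89°
pole (s+15): 15 + j2147 → |·| = √(15²+2147²) = √4609834 ≈ 2147.1, ∠ = arctan(2147/15) ≈ 89.60°
pole at origin: |s| = 2147, ∠ = 90.00° (in denominator)
|T| = 200 · 4.7634e+06 / 2.1249e+13 ≈ 4.4834e-05
Gain = 20 log₁₀(4.4834e-05) ≈ -86.97 dB
∠T = 163.43° − 359.46° = -196.03° ≡ 163.97° (principal value)

-87.0 dB, 164.0°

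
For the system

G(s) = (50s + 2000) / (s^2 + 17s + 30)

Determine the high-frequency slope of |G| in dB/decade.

-20 dB/decade

Each pole contributes −20 dB/decade at high frequency; each zero contributes +20 dB/decade.
Net: 1 zero(s) − 2 pole(s) → -20 dB/decade.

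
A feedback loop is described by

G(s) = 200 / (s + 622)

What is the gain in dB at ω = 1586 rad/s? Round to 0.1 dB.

-18.6 dB

Substitute s = j1586:
Numerator: 200 = 200 + j0
Denominator: (j1586) + 622 = 622 + j1586
|N| = √(200² + 0²) ≈ 200, ∠N ≈ 0.00°
|D| = √(622² + 1586²) ≈ 1703.6, ∠D ≈ 68.59°
|G| = 200 / 1703.6 ≈ 0.1174
Gain = 20 log₁₀(0.1174) ≈ -18.61 dB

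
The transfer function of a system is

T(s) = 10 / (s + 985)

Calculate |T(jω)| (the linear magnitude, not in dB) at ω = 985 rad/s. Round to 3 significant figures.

Substitute s = j985:
Numerator: 10 = 10 + j0
Denominator: (j985) + 985 = 985 + j985
|N| = √(10² + 0²) ≈ 10, ∠N ≈ 0.00°
|D| = √(985² + 985²) ≈ 1393, ∠D ≈ 45.00°
|T| = 10 / 1393 ≈ 0.0071788

0.00718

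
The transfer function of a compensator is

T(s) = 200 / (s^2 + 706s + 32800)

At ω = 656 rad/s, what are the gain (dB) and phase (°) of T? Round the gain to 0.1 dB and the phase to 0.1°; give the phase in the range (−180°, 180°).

Substitute s = j656:
Numerator: 200 = 200 + j0
Denominator: (j656)^2 + 706(j656) + 32800 = -397536 + j463136
|N| = √(200² + 0²) ≈ 200, ∠N ≈ 0.00°
|D| = √(397536² + 463136²) ≈ 6.1035e+05, ∠D ≈ 130.64°
|T| = 200 / 6.1035e+05 ≈ 0.00032768
Gain = 20 log₁₀(0.00032768) ≈ -69.69 dB
∠T = 0.00° − 130.64° = -130.64°

-69.7 dB, -130.6°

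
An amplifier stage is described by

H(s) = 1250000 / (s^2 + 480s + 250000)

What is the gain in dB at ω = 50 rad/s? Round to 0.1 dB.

14.0 dB

At s = jω = j50:
quadratic: (j50)² + 480·j50 + 250000 = 247500 + j24000 → |·| ≈ 2.4866e+05, ∠ ≈ 5.54°
|H| = 1250000 / 2.4866e+05 ≈ 5.0269
Gain = 20 log₁₀(5.0269) ≈ 14.03 dB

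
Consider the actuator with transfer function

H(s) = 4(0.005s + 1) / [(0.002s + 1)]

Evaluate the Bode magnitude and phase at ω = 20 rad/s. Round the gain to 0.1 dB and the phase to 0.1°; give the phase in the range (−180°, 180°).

At ω = 20 rad/s:
zero (1 + j20·0.005) = 1 + j0.1 → |·| ≈ 1.005, ∠ ≈ 5.71°
pole (1 + j20·0.002) = 1 + j0.04 → |·| ≈ 1.0008, ∠ ≈ 2.29°
|H| = 4 · 1.005 / (1.0008) ≈ 4.0168
Gain = 20 log₁₀(4.0168) ≈ 12.08 dB
∠H = (5.71°) − (2.29°) = 3.42°

12.1 dB, 3.4°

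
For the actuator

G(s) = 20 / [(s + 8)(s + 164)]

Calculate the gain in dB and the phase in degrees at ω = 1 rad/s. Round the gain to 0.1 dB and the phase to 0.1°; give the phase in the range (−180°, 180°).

-36.4 dB, -7.5°

At s = jω = j1:
pole (s+8): 8 + j1 → |·| = √(8²+1²) = √65 ≈ 8.0623, ∠ = arctan(1/8) ≈ 7.13°
pole (s+164): 164 + j1 → |·| = √(164²+1²) = √26897 ≈ 164, ∠ = arctan(1/164) ≈ 0.35°
|G| = 20 / 1322.2 ≈ 0.015126
Gain = 20 log₁₀(0.015126) ≈ -36.41 dB
∠G = 0.00° − 7.48° = -7.48°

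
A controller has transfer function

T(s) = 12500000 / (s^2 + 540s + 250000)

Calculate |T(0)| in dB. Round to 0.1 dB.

T(0) = 12500000 / 250000 = 50
20 log₁₀(50) ≈ 33.98 dB

34.0 dB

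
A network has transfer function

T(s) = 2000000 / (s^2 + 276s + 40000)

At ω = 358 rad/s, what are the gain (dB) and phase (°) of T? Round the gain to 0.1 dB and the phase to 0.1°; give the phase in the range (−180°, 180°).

23.6 dB, -131.7°

At s = jω = j358:
quadratic: (j358)² + 276·j358 + 40000 = -88164 + j98808 → |·| ≈ 1.3242e+05, ∠ ≈ 131.74°
|T| = 2000000 / 1.3242e+05 ≈ 15.103
Gain = 20 log₁₀(15.103) ≈ 23.58 dB
∠T = 0.00° − 131.74° = -131.74°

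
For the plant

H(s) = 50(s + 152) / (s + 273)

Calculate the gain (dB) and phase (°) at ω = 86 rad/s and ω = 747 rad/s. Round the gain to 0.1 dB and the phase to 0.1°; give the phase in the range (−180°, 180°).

At s = jω = j86:
zero (s+152): 152 + j86 → |·| = √(152²+86²) = √30500 ≈ 174.64, ∠ = arctan(86/152) ≈ 29.50°
pole (s+273): 273 + j86 → |·| = √(273²+86²) = √81925 ≈ 286.23, ∠ = arctan(86/273) ≈ 17.49°
|H| = 50 · 174.64 / 286.23 ≈ 30.507
Gain = 20 log₁₀(30.507) ≈ 29.69 dB
∠H = 29.50° − 17.49° = 12.01°

At s = jω = j747:
zero (s+152): 152 + j747 → |·| = √(152²+747²) = √581113 ≈ 762.31, ∠ = arctan(747/152) ≈ 78.50°
pole (s+273): 273 + j747 → |·| = √(273²+747²) = √632538 ≈ 795.32, ∠ = arctan(747/273) ≈ 69.92°
|H| = 50 · 762.31 / 795.32 ≈ 47.925
Gain = 20 log₁₀(47.925) ≈ 33.61 dB
∠H = 78.50° − 69.92° = 8.58°

ω = 86: 29.7 dB, 12.0°; ω = 747: 33.6 dB, 8.6°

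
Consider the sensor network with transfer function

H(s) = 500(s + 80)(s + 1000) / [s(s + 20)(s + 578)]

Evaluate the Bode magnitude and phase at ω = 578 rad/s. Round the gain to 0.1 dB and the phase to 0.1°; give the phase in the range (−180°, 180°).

At s = jω = j578:
zero (s+80): 80 + j578 → |·| = √(80²+578²) = √340484 ≈ 583.51, ∠ = arctan(578/80) ≈ 82.12°
zero (s+1000): 1000 + j578 → |·| = √(1000²+578²) = √1334084 ≈ 1155, ∠ = arctan(578/1000) ≈ 30.03°
pole (s+20): 20 + j578 → |·| = √(20²+578²) = √334484 ≈ 578.35, ∠ = arctan(578/20) ≈ 88.02°
pole (s+578): 578 + j578 → |·| = √(578²+578²) = √668168 ≈ 817.42, ∠ = arctan(578/578) ≈ 45.00°
pole at origin: |s| = 578, ∠ = 90.00° (in denominator)
|H| = 500 · 6.7395e+05 / 2.7325e+08 ≈ 1.2332
Gain = 20 log₁₀(1.2332) ≈ 1.82 dB
∠H = 112.15° − 223.02° = -110.87°

1.8 dB, -110.9°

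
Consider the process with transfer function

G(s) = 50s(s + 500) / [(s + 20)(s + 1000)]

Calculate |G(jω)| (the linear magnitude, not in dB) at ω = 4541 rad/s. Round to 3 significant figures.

At s = jω = j4541:
zero (s+500): 500 + j4541 → |·| = √(500²+4541²) = √20870681 ≈ 4568.4, ∠ = arctan(4541/500) ≈ 83.72°
zero at origin: s = j4541 → |·| = 4541, ∠ = 90.00°
pole (s+20): 20 + j4541 → |·| = √(20²+4541²) = √20621081 ≈ 4541, ∠ = arctan(4541/20) ≈ 89.75°
pole (s+1000): 1000 + j4541 → |·| = √(1000²+4541²) = √21620681 ≈ 4649.8, ∠ = arctan(4541/1000) ≈ 77.58°
|G| = 50 · 2.0745e+07 / 2.1115e+07 ≈ 49.124

49.1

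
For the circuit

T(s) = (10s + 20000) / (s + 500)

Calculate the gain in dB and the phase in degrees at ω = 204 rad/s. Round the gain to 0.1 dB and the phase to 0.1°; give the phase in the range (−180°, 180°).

Substitute s = j204:
Numerator: 10(j204) + 20000 = 20000 + j2040
Denominator: (j204) + 500 = 500 + j204
|N| = √(20000² + 2040²) ≈ 20104, ∠N ≈ 5.82°
|D| = √(500² + 204²) ≈ 540.01, ∠D ≈ 22.20°
|T| = 20104 / 540.01 ≈ 37.229
Gain = 20 log₁₀(37.229) ≈ 31.42 dB
∠T = 5.82° − 22.20° = -16.38°

31.4 dB, -16.4°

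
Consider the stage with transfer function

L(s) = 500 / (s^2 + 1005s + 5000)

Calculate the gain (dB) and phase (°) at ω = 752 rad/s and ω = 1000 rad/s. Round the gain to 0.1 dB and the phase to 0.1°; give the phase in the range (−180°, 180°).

Substitute s = j752:
Numerator: 500 = 500 + j0
Denominator: (j752)^2 + 1005(j752) + 5000 = -560504 + j755760
|N| = √(500² + 0²) ≈ 500, ∠N ≈ 0.00°
|D| = √(560504² + 755760²) ≈ 9.4092e+05, ∠D ≈ 126.56°
|L| = 500 / 9.4092e+05 ≈ 0.00053139
Gain = 20 log₁₀(0.00053139) ≈ -65.49 dB
∠L = 0.00° − 126.56° = -126.56°

Substitute s = j1000:
Numerator: 500 = 500 + j0
Denominator: (j1000)^2 + 1005(j1000) + 5000 = -995000 + j1005000
|N| = √(500² + 0²) ≈ 500, ∠N ≈ 0.00°
|D| = √(995000² + 1005000²) ≈ 1.4142e+06, ∠D ≈ 134.71°
|L| = 500 / 1.4142e+06 ≈ 0.00035356
Gain = 20 log₁₀(0.00035356) ≈ -69.03 dB
∠L = 0.00° − 134.71° = -134.71°

ω = 752: -65.5 dB, -126.6°; ω = 1000: -69.0 dB, -134.7°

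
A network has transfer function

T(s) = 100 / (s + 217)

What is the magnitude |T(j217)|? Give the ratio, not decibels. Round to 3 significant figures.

At s = jω = j217:
pole (s+217): 217 + j217 → |·| = √(217²+217²) = √94178 ≈ 306.88, ∠ = arctan(217/217) ≈ 45.00°
|T| = 100 / 306.88 ≈ 0.32586

0.326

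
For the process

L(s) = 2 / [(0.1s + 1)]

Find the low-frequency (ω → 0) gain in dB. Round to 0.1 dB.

6.0 dB

L(0) = 2 · 1 / 1 = 2
20 log₁₀(2) ≈ 6.02 dB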